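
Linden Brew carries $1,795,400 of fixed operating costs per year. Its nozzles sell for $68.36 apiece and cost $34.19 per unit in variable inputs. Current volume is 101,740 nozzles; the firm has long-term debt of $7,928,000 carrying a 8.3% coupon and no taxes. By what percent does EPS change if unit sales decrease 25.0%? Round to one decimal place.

-85.0%

At 101,740 units, contribution = 101,740 × $34.17 = $3,476,455.80.
Operating income = contribution − fixed costs = $3,476,455.80 − $1,795,400 = $1,681,055.80.
Interest = $658,024.00, so EBIT − I = $1,023,031.80.
Degree of combined leverage = contribution ÷ (EBIT − I) = $3,476,455.80 ÷ $1,023,031.80 = 3.3982.
%ΔEPS = DCL × %ΔSales = 3.3982 × -25.0% = -85.0%.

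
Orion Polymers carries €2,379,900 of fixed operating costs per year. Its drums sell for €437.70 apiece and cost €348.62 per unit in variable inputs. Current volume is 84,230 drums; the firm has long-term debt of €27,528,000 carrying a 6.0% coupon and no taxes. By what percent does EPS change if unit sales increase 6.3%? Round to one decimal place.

+13.6%

At 84,230 units, contribution = 84,230 × €89.08 = €7,503,208.40.
Subtracting fixed costs: EBIT = €7,503,208.40 − €2,379,900 = €5,123,308.40.
After interest of €1,651,680.00, pre-tax earnings = €3,471,628.40.
Degree of combined leverage = contribution ÷ (EBIT − I) = €7,503,208.40 ÷ €3,471,628.40 = 2.1613.
EPS therefore changes by 2.1613 × (+6.3%) = +13.6%.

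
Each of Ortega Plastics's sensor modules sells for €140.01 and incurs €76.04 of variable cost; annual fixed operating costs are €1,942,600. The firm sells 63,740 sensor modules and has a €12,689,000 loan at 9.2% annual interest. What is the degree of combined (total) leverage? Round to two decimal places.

At 63,740 units, contribution = 63,740 × €63.97 = €4,077,447.80.
EBIT = €4,077,447.80 − €1,942,600 = €2,134,847.80. Interest = €1,167,388.00, so EBIT − I = €967,459.80.
Degree of total leverage = total CM / (EBIT − interest) = €4,077,447.80 / €967,459.80 = 4.2146.

4.21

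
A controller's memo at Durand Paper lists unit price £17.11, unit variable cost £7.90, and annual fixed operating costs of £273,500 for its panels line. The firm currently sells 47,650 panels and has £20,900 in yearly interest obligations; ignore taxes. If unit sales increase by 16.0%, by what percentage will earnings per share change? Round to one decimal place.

Total contribution margin = 47,650 × £9.21 = £438,856.50.
Subtracting fixed costs: EBIT = £438,856.50 − £273,500 = £165,356.50.
Interest = £20,900.00, so EBIT − I = £144,456.50.
DCL = total CM / (EBIT − I) = £438,856.50 / £144,456.50 = 3.0380.
EPS therefore changes by 3.0380 × (+16.0%) = +48.6%.

+48.6%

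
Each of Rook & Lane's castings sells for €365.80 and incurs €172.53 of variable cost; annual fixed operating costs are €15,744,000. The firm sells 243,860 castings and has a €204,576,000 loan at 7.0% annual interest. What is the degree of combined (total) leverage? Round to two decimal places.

2.76

Total contribution margin = 243,860 × €193.27 = €47,130,822.20.
EBIT = €47,130,822.20 − €15,744,000 = €31,386,822.20. Interest = €14,320,320.00, so EBIT − I = €17,066,502.20.
Degree of total leverage = total CM / (EBIT − interest) = €47,130,822.20 / €17,066,502.20 = 2.7616.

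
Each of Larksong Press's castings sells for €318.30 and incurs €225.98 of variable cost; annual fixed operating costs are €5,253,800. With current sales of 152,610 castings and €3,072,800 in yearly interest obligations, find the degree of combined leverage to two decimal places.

2.44

Contribution at this volume is 152,610 × €92.32 = €14,088,955.20.
Subtracting fixed costs: EBIT = €14,088,955.20 − €5,253,800 = €8,835,155.20. Interest = €3,072,800.00, so EBIT − I = €5,762,355.20.
DCL = contribution ÷ (EBIT − I) = €14,088,955.20 ÷ €5,762,355.20 = 2.4450.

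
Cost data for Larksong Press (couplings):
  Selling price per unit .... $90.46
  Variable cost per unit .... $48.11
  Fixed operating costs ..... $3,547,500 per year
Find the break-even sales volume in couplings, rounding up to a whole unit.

Contribution margin per unit = $90.46 − $48.11 = $42.35.
Break-even volume = fixed costs ÷ CM per unit = $3,547,500 ÷ $42.35 = 83,766.23, so 83,767 couplings.

83,767 couplings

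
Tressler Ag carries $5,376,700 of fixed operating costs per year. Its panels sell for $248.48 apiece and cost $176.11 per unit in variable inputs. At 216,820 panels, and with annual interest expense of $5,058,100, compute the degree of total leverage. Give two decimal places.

Total contribution margin = 216,820 × $72.37 = $15,691,263.40.
Subtracting fixed costs: EBIT = $15,691,263.40 − $5,376,700 = $10,314,563.40. Interest = $5,058,100.00, so EBIT − I = $5,256,463.40.
Degree of total leverage = total CM / (EBIT − interest) = $15,691,263.40 / $5,256,463.40 = 2.9851.

2.99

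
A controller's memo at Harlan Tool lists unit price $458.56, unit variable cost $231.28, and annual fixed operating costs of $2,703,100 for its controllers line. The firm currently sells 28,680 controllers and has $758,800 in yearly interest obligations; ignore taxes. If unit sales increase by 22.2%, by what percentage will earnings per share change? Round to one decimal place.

+47.3%

Contribution at this volume is 28,680 × $227.28 = $6,518,390.40.
EBIT = $6,518,390.40 − $2,703,100 = $3,815,290.40.
Interest = $758,800.00, so EBIT − I = $3,056,490.40.
DCL = total CM / (EBIT − I) = $6,518,390.40 / $3,056,490.40 = 2.1326.
%ΔEPS = DCL × %ΔSales = 2.1326 × +22.2% = +47.3%.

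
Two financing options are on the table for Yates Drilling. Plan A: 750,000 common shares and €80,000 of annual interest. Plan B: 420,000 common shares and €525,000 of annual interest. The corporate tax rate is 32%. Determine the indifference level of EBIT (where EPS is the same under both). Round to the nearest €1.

€1,091,364

At indifference, (EBIT − 80,000)(1 − t)/750,000 = (EBIT − 525,000)(1 − t)/420,000.
Cancelling (1 − t) and cross-multiplying: 420,000·(EBIT − 80,000) = 750,000·(EBIT − 525,000).
Solving, EBIT = (525,000·750,000 − 80,000·420,000) / (750,000 − 420,000) = 360,150,000,000 / 330,000 = 1,091,363.64.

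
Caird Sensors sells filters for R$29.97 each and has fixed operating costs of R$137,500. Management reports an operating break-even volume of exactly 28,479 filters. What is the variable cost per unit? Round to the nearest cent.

R$25.14

Contribution per unit must be FC / Q = R$137,500 / 28,479 = R$4.8281.
Variable cost per unit = R$29.97 − R$4.8281 = R$25.14.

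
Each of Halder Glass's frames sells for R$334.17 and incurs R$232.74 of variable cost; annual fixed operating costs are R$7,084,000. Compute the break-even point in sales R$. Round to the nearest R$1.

Contribution margin per unit = R$334.17 − R$232.74 = R$101.43, a CM ratio of R$101.43 ÷ R$334.17 = 0.3035.
Break-even revenue = fixed costs × price ÷ CM = R$7,084,000 × R$334.17 ÷ R$101.43 = R$23,338,857.

R$23,338,857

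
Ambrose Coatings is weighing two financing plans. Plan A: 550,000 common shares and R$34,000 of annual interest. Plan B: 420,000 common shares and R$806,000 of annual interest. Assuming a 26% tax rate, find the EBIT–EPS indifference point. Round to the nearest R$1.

R$3,300,154

Set EPS_A = EPS_B: (EBIT − R$34,000)(1 − 0.26) ÷ 550,000 = (EBIT − R$806,000)(1 − 0.26) ÷ 420,000.
Cancelling (1 − t) and cross-multiplying: 420,000·(EBIT − 34,000) = 550,000·(EBIT − 806,000).
EBIT × (550,000 − 420,000) = 806,000 × 550,000 − 34,000 × 420,000 = 429,020,000,000, so EBIT = 429,020,000,000 ÷ 130,000 = 3,300,153.85.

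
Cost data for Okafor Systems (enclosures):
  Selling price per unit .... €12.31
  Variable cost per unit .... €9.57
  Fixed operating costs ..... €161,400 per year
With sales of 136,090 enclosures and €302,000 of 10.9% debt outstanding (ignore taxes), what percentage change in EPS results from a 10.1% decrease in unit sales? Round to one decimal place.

-21.1%

Contribution at this volume is 136,090 × €2.74 = €372,886.60.
EBIT = €372,886.60 − €161,400 = €211,486.60.
Interest = €32,918.00, so EBIT − I = €178,568.60.
Degree of combined leverage = contribution ÷ (EBIT − I) = €372,886.60 ÷ €178,568.60 = 2.0882.
%ΔEPS = DCL × %ΔSales = 2.0882 × -10.1% = -21.1%.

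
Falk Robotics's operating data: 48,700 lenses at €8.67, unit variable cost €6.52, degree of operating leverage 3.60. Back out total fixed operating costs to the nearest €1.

€75,620

At 48,700 units, contribution = 48,700 × €2.15 = €104,705.00.
DOL = contribution / EBIT, so EBIT = €104,705.00 / 3.60 = €29,084.72.
And FC = contribution − EBIT = €104,705.00 − €29,084.72 = €75,620.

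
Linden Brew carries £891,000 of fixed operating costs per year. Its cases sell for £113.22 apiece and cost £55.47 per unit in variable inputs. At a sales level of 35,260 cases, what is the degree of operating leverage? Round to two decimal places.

1.78

At 35,260 units, contribution = 35,260 × £57.75 = £2,036,265.00.
Operating income = contribution − fixed costs = £2,036,265.00 − £891,000 = £1,145,265.00.
So DOL = total CM / EBIT = £2,036,265.00 / £1,145,265.00 = 1.7780.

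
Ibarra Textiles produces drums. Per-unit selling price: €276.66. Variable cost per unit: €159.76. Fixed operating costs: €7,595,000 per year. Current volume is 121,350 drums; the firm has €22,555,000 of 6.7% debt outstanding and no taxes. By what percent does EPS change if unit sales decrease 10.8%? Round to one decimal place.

-30.2%

At 121,350 units, contribution = 121,350 × €116.90 = €14,185,815.00.
Operating income = contribution − fixed costs = €14,185,815.00 − €7,595,000 = €6,590,815.00.
Interest = €1,511,185.00, so EBIT − I = €5,079,630.00.
Degree of combined leverage = contribution ÷ (EBIT − I) = €14,185,815.00 ÷ €5,079,630.00 = 2.7927.
%ΔEPS = DCL × %ΔSales = 2.7927 × -10.8% = -30.2%.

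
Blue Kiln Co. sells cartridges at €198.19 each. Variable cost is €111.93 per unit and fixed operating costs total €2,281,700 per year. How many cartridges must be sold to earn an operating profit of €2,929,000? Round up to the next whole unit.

Contribution margin per unit = €198.19 − €111.93 = €86.26.
Need Q such that Q × €86.26 − €2,281,700 = €2,929,000, i.e. Q = €5,210,700 / €86.26 = 60,406.91 → 60,407.

60,407 cartridges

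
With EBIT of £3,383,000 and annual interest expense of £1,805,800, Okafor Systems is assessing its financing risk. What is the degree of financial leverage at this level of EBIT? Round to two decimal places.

2.14

Annual interest charges come to £1,805,800.00.
Degree of financial leverage = EBIT / (EBIT − interest) = £3,383,000 / £1,577,200.00 = 2.1449.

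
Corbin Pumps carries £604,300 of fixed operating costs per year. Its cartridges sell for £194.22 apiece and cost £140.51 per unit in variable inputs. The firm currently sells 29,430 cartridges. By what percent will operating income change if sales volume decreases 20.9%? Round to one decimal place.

Total contribution margin = 29,430 × £53.71 = £1,580,685.30.
Operating income = contribution − fixed costs = £1,580,685.30 − £604,300 = £976,385.30.
So DOL = total CM / EBIT = £1,580,685.30 / £976,385.30 = 1.6189.
So EBIT moves 1.6189 × (-20.9%) = -33.8%.

-33.8%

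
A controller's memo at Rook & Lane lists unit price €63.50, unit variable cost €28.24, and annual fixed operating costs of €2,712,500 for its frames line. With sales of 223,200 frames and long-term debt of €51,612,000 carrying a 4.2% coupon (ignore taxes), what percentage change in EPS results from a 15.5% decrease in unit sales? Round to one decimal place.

-40.8%

Contribution at this volume is 223,200 × €35.26 = €7,870,032.00.
EBIT = €7,870,032.00 − €2,712,500 = €5,157,532.00.
After interest of €2,167,704.00, pre-tax earnings = €2,989,828.00.
Degree of combined leverage = contribution ÷ (EBIT − I) = €7,870,032.00 ÷ €2,989,828.00 = 2.6323.
EPS therefore changes by 2.6323 × (-15.5%) = -40.8%.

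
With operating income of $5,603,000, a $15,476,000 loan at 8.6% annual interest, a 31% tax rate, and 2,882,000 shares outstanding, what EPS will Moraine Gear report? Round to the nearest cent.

Interest = $1,330,936.00, so EBT = $5,603,000 − $1,330,936.00 = $4,272,064.00.
After tax at 31%: net income = $4,272,064.00 × 0.69 = $2,947,724.16.
EPS = $2,947,724.16 ÷ 2,882,000 = $1.02.

$1.02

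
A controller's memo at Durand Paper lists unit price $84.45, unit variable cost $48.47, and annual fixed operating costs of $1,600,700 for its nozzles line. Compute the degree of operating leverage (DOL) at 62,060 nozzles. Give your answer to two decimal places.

3.53

At 62,060 units, contribution = 62,060 × $35.98 = $2,232,918.80.
Operating income = contribution − fixed costs = $2,232,918.80 − $1,600,700 = $632,218.80.
DOL = contribution ÷ EBIT = $2,232,918.80 ÷ $632,218.80 = 3.5319.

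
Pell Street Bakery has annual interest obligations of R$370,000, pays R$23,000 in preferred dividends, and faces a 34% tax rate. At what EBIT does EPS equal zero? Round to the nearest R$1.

Preferred dividends are paid after tax, so their pre-tax equivalent is R$23,000 ÷ (1 − 0.34) = R$34,848.48.
Financial break-even EBIT = interest + D_p ÷ (1 − t) = R$370,000 + R$34,848.48 = R$404,848.48.

R$404,848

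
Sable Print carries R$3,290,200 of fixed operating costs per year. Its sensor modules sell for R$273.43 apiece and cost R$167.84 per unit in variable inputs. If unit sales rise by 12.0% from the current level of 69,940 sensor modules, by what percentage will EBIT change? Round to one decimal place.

Total contribution margin = 69,940 × R$105.59 = R$7,384,964.60.
Operating income = contribution − fixed costs = R$7,384,964.60 − R$3,290,200 = R$4,094,764.60.
DOL = contribution ÷ EBIT = R$7,384,964.60 ÷ R$4,094,764.60 = 1.8035.
%ΔEBIT = DOL × %ΔSales = 1.8035 × +12.0% = +21.6%.

+21.6%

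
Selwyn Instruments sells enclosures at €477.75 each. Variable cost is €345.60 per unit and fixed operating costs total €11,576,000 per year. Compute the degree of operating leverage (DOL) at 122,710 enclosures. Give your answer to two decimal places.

3.49

At 122,710 units, contribution = 122,710 × €132.15 = €16,216,126.50.
EBIT = €16,216,126.50 − €11,576,000 = €4,640,126.50.
So DOL = total CM / EBIT = €16,216,126.50 / €4,640,126.50 = 3.4948.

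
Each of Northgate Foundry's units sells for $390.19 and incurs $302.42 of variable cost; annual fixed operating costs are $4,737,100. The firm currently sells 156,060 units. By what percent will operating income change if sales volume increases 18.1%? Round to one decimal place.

+27.7%

At 156,060 units, contribution = 156,060 × $87.77 = $13,697,386.20.
Operating income = contribution − fixed costs = $13,697,386.20 − $4,737,100 = $8,960,286.20.
DOL = contribution ÷ EBIT = $13,697,386.20 ÷ $8,960,286.20 = 1.5287.
Operating income changes by 1.5287 × +18.1% = +27.7%.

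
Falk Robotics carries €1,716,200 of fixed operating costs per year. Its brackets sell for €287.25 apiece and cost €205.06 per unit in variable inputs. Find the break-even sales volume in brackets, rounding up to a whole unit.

Unit CM = price − variable cost = €287.25 − €205.06 = €82.19.
Units to break even: €1,716,200 ÷ €82.19 = 20,880.89, rounded up to 20,881.

20,881 brackets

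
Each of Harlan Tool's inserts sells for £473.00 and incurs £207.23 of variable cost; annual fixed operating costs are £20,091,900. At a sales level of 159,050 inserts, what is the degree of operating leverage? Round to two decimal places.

At 159,050 units, contribution = 159,050 × £265.77 = £42,270,718.50.
Subtracting fixed costs: EBIT = £42,270,718.50 − £20,091,900 = £22,178,818.50.
DOL = contribution ÷ EBIT = £42,270,718.50 ÷ £22,178,818.50 = 1.9059.

1.91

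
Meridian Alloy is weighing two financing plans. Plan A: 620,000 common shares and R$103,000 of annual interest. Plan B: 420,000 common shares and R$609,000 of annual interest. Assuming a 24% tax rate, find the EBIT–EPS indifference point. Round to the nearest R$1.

R$1,671,600

Set EPS_A = EPS_B: (EBIT − R$103,000)(1 − 0.24) ÷ 620,000 = (EBIT − R$609,000)(1 − 0.24) ÷ 420,000.
Cancelling (1 − t) and cross-multiplying: 420,000·(EBIT − 103,000) = 620,000·(EBIT − 609,000).
Solving, EBIT = (609,000·620,000 − 103,000·420,000) / (620,000 − 420,000) = 334,320,000,000 / 200,000 = 1,671,600.00.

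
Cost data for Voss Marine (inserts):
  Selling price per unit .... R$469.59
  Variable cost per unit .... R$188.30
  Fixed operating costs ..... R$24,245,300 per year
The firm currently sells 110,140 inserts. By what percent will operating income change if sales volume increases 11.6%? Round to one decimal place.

+53.4%

At 110,140 units, contribution = 110,140 × R$281.29 = R$30,981,280.60.
EBIT = R$30,981,280.60 − R$24,245,300 = R$6,735,980.60.
DOL = contribution ÷ EBIT = R$30,981,280.60 ÷ R$6,735,980.60 = 4.5994.
So EBIT moves 4.5994 × (+11.6%) = +53.4%.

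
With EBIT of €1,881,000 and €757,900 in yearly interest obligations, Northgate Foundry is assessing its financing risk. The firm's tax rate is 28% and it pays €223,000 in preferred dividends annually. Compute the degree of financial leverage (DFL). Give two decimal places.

2.31

Annual interest charges come to €757,900.00.
Pre-tax preferred-dividend burden = €223,000 ÷ (1 − 0.28) = €309,722.22.
DFL = EBIT ÷ [EBIT − I − D_p/(1−t)] = €1,881,000 ÷ [€1,881,000 − €757,900.00 − €309,722.22] = €1,881,000 ÷ €813,377.78 = 2.3126.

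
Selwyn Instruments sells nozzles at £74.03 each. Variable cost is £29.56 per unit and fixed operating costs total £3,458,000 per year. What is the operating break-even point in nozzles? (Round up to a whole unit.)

77,761 nozzles

Each unit contributes £74.03 − £29.56 = £44.47.
Break-even volume = fixed costs ÷ CM per unit = £3,458,000 ÷ £44.47 = 77,760.29, so 77,761 nozzles.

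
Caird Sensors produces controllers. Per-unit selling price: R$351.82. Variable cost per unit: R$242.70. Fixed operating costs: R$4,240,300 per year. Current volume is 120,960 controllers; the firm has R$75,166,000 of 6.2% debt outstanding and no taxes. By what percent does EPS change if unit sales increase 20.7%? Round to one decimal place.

Contribution at this volume is 120,960 × R$109.12 = R$13,199,155.20.
Operating income = contribution − fixed costs = R$13,199,155.20 − R$4,240,300 = R$8,958,855.20.
After interest of R$4,660,292.00, pre-tax earnings = R$4,298,563.20.
DCL = total CM / (EBIT − I) = R$13,199,155.20 / R$4,298,563.20 = 3.0706.
EPS therefore changes by 3.0706 × (+20.7%) = +63.6%.

+63.6%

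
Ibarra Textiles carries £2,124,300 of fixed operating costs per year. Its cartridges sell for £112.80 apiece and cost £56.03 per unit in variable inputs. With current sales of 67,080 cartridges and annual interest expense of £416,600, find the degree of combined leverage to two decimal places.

At 67,080 units, contribution = 67,080 × £56.77 = £3,808,131.60.
Subtracting fixed costs: EBIT = £3,808,131.60 − £2,124,300 = £1,683,831.60. Interest = £416,600.00.
DOL = £3,808,131.60 ÷ £1,683,831.60 = 2.2616; DFL = £1,683,831.60 ÷ £1,267,231.60 = 1.3287.
DCL = DOL × DFL = 2.2616 × 1.3287 = 3.0050.

3.01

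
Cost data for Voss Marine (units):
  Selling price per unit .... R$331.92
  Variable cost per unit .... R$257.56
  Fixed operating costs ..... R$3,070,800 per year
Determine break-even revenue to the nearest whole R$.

CM per unit = R$331.92 − R$257.56 = R$74.36; CM ratio = R$74.36 / R$331.92 = 0.2240.
Break-even sales = FC ÷ CM ratio = R$3,070,800 × R$331.92 / R$74.36 = R$13,707,100.

R$13,707,100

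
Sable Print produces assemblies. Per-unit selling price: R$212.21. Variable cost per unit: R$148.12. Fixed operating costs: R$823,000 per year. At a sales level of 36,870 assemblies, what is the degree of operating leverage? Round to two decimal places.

1.53

At 36,870 units, contribution = 36,870 × R$64.09 = R$2,362,998.30.
EBIT = R$2,362,998.30 − R$823,000 = R$1,539,998.30.
So DOL = total CM / EBIT = R$2,362,998.30 / R$1,539,998.30 = 1.5344.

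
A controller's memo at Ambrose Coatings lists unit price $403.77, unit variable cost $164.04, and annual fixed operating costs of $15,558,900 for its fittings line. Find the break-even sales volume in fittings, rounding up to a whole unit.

64,902 fittings

Contribution margin per unit = $403.77 − $164.04 = $239.73.
Units to break even: $15,558,900 ÷ $239.73 = 64,901.76, rounded up to 64,902.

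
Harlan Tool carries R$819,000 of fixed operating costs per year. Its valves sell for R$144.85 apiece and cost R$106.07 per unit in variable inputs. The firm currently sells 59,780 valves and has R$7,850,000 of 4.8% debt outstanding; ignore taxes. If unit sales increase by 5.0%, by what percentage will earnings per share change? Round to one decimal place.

Contribution at this volume is 59,780 × R$38.78 = R$2,318,268.40.
Operating income = contribution − fixed costs = R$2,318,268.40 − R$819,000 = R$1,499,268.40.
Interest = R$376,800.00, so EBIT − I = R$1,122,468.40.
DCL = total CM / (EBIT − I) = R$2,318,268.40 / R$1,122,468.40 = 2.0653.
%ΔEPS = DCL × %ΔSales = 2.0653 × +5.0% = +10.3%.

+10.3%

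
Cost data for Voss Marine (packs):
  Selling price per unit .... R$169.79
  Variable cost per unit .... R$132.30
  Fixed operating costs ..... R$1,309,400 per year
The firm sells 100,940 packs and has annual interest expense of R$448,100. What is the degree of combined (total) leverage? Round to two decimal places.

1.87

Total contribution margin = 100,940 × R$37.49 = R$3,784,240.60.
Operating income = contribution − fixed costs = R$3,784,240.60 − R$1,309,400 = R$2,474,840.60. Interest = R$448,100.00.
DOL = R$3,784,240.60 ÷ R$2,474,840.60 = 1.5291; DFL = R$2,474,840.60 ÷ R$2,026,740.60 = 1.2211.
Combined leverage = 1.5291 × 1.2211 = 1.8672.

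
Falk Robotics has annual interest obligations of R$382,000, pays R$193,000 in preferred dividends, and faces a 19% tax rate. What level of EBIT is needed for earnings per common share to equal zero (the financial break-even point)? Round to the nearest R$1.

R$620,272

Preferred dividends are paid after tax, so their pre-tax equivalent is R$193,000 ÷ (1 − 0.19) = R$238,271.60.
EPS = 0 when EBIT covers interest plus the pre-tax preferred burden: R$382,000 + R$238,271.60 = R$620,271.60.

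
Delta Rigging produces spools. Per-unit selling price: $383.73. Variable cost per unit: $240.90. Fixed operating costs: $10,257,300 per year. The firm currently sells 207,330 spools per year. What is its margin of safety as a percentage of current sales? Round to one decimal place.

65.4%

Contribution margin per unit = $383.73 − $240.90 = $142.83. Break-even units = $10,257,300 ÷ $142.83 = 71,814.74; break-even revenue = 71,814.74 × $383.73 = $27,557,472.02.
Actual sales revenue = 207,330 × $383.73 = $79,558,740.90.
Margin of safety = ($79,558,740.90 − $27,557,472.02) ÷ $79,558,740.90 = 65.4%.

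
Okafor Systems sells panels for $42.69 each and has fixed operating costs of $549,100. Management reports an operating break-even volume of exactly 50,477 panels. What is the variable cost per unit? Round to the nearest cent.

$31.81

Contribution per unit must be FC / Q = $549,100 / 50,477 = $10.8782.
Variable cost per unit = $42.69 − $10.8782 = $31.81.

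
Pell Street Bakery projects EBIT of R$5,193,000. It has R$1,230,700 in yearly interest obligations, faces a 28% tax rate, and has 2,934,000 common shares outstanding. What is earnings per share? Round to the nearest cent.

R$0.97

Pre-tax income = R$5,193,000 − R$1,230,700.00 = R$3,962,300.00.
Net income = R$3,962,300.00 × (1 − 0.28) = R$2,852,856.00.
Per share: R$2,852,856.00 / 2,934,000 shares = R$0.97.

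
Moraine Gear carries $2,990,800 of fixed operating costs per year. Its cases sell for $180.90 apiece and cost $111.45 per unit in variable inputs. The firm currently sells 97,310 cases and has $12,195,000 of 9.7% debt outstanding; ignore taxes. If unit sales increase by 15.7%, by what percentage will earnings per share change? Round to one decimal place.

Contribution at this volume is 97,310 × $69.45 = $6,758,179.50.
Subtracting fixed costs: EBIT = $6,758,179.50 − $2,990,800 = $3,767,379.50.
After interest of $1,182,915.00, pre-tax earnings = $2,584,464.50.
Degree of combined leverage = contribution ÷ (EBIT − I) = $6,758,179.50 ÷ $2,584,464.50 = 2.6149.
%ΔEPS = DCL × %ΔSales = 2.6149 × +15.7% = +41.1%.

+41.1%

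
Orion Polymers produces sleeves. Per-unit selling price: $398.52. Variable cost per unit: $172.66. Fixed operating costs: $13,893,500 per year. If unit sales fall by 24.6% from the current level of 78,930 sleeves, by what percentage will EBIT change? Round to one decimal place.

-111.5%

At 78,930 units, contribution = 78,930 × $225.86 = $17,827,129.80.
Operating income = contribution − fixed costs = $17,827,129.80 − $13,893,500 = $3,933,629.80.
Degree of operating leverage = $17,827,129.80 / $3,933,629.80 = 4.5320.
Operating income changes by 4.5320 × -24.6% = -111.5%.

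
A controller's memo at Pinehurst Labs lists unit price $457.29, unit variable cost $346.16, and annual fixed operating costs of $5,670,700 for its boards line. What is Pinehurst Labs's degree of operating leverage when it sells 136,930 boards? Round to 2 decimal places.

Contribution at this volume is 136,930 × $111.13 = $15,217,030.90.
EBIT = $15,217,030.90 − $5,670,700 = $9,546,330.90.
Degree of operating leverage = $15,217,030.90 / $9,546,330.90 = 1.5940.

1.59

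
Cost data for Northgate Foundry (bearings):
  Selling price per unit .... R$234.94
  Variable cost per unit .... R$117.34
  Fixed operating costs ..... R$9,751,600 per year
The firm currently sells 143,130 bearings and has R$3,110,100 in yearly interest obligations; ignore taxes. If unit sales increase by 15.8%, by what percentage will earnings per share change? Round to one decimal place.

At 143,130 units, contribution = 143,130 × R$117.60 = R$16,832,088.00.
Operating income = contribution − fixed costs = R$16,832,088.00 − R$9,751,600 = R$7,080,488.00.
Interest = R$3,110,100.00, so EBIT − I = R$3,970,388.00.
DCL = total CM / (EBIT − I) = R$16,832,088.00 / R$3,970,388.00 = 4.2394.
EPS therefore changes by 4.2394 × (+15.8%) = +67.0%.

+67.0%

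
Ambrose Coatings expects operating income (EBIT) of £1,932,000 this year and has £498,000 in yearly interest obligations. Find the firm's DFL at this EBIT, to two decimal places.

Annual interest charges come to £498,000.00.
Degree of financial leverage = EBIT / (EBIT − interest) = £1,932,000 / £1,434,000.00 = 1.3473.

1.35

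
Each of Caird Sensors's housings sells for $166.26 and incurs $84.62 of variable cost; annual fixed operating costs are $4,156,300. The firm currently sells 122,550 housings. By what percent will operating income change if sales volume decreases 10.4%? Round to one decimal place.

Total contribution margin = 122,550 × $81.64 = $10,004,982.00.
Subtracting fixed costs: EBIT = $10,004,982.00 − $4,156,300 = $5,848,682.00.
So DOL = total CM / EBIT = $10,004,982.00 / $5,848,682.00 = 1.7106.
So EBIT moves 1.7106 × (-10.4%) = -17.8%.

-17.8%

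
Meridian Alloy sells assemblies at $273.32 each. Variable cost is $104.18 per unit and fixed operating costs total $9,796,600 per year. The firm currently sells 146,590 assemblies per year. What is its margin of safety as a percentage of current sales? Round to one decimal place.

Each unit contributes $273.32 − $104.18 = $169.14. Break-even units = $9,796,600 ÷ $169.14 = 57,920.07; break-even revenue = 57,920.07 × $273.32 = $15,830,712.50.
Current sales = 146,590 × $273.32 = $40,065,978.80.
Margin of safety = ($40,065,978.80 − $15,830,712.50) ÷ $40,065,978.80 = 60.5%.

60.5%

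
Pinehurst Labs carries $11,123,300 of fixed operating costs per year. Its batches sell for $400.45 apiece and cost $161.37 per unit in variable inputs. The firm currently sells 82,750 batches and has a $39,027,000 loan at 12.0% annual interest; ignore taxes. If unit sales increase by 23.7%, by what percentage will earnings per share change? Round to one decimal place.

Total contribution margin = 82,750 × $239.08 = $19,783,870.00.
EBIT = $19,783,870.00 − $11,123,300 = $8,660,570.00.
After interest of $4,683,240.00, pre-tax earnings = $3,977,330.00.
Degree of combined leverage = contribution ÷ (EBIT − I) = $19,783,870.00 ÷ $3,977,330.00 = 4.9742.
%ΔEPS = DCL × %ΔSales = 4.9742 × +23.7% = +117.9%.

+117.9%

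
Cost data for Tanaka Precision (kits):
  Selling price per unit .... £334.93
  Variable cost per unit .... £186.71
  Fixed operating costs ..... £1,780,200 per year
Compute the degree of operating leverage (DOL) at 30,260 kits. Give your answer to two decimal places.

At 30,260 units, contribution = 30,260 × £148.22 = £4,485,137.20.
Operating income = contribution − fixed costs = £4,485,137.20 − £1,780,200 = £2,704,937.20.
Degree of operating leverage = £4,485,137.20 / £2,704,937.20 = 1.6581.

1.66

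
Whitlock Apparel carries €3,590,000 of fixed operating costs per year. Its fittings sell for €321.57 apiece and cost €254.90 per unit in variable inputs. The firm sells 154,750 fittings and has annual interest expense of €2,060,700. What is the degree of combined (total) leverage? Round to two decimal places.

Contribution at this volume is 154,750 × €66.67 = €10,317,182.50.
Operating income = contribution − fixed costs = €10,317,182.50 − €3,590,000 = €6,727,182.50. Interest = €2,060,700.00, so EBIT − I = €4,666,482.50.
DCL = contribution ÷ (EBIT − I) = €10,317,182.50 ÷ €4,666,482.50 = 2.2109.

2.21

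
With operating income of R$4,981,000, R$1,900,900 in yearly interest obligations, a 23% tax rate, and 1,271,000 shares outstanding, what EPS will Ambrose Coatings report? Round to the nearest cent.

R$1.87

Pre-tax income = R$4,981,000 − R$1,900,900.00 = R$3,080,100.00.
Net income = R$3,080,100.00 × (1 − 0.23) = R$2,371,677.00.
EPS = R$2,371,677.00 ÷ 1,271,000 = R$1.87.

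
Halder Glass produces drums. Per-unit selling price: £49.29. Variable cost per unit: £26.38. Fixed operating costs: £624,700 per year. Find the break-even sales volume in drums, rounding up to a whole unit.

27,268 drums

Each unit contributes £49.29 − £26.38 = £22.91.
Break-even volume = fixed costs ÷ CM per unit = £624,700 ÷ £22.91 = 27,267.57, so 27,268 drums.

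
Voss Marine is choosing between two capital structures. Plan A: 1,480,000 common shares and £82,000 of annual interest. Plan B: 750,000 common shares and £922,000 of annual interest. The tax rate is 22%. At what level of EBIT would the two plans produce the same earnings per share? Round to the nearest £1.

£1,785,014

Set EPS_A = EPS_B: (EBIT − £82,000)(1 − 0.22) ÷ 1,480,000 = (EBIT − £922,000)(1 − 0.22) ÷ 750,000.
Cancelling (1 − t) and cross-multiplying: 750,000·(EBIT − 82,000) = 1,480,000·(EBIT − 922,000).
Solving, EBIT = (922,000·1,480,000 − 82,000·750,000) / (1,480,000 − 750,000) = 1,303,060,000,000 / 730,000 = 1,785,013.70.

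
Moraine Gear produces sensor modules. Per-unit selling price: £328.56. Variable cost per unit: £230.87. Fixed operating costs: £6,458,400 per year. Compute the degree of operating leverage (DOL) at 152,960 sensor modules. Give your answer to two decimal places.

1.76

At 152,960 units, contribution = 152,960 × £97.69 = £14,942,662.40.
EBIT = £14,942,662.40 − £6,458,400 = £8,484,262.40.
DOL = contribution ÷ EBIT = £14,942,662.40 ÷ £8,484,262.40 = 1.7612.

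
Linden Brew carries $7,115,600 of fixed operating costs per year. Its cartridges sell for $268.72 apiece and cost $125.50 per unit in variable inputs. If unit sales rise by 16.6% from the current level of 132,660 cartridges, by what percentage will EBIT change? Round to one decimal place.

Contribution at this volume is 132,660 × $143.22 = $18,999,565.20.
EBIT = $18,999,565.20 − $7,115,600 = $11,883,965.20.
So DOL = total CM / EBIT = $18,999,565.20 / $11,883,965.20 = 1.5988.
%ΔEBIT = DOL × %ΔSales = 1.5988 × +16.6% = +26.5%.

+26.5%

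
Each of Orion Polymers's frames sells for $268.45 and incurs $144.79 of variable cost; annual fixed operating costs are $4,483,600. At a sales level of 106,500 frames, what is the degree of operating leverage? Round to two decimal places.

At 106,500 units, contribution = 106,500 × $123.66 = $13,169,790.00.
Operating income = contribution − fixed costs = $13,169,790.00 − $4,483,600 = $8,686,190.00.
DOL = contribution ÷ EBIT = $13,169,790.00 ÷ $8,686,190.00 = 1.5162.

1.52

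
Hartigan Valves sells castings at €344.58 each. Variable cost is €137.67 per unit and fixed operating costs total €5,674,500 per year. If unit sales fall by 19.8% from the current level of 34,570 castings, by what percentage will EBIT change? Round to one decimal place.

-95.8%

At 34,570 units, contribution = 34,570 × €206.91 = €7,152,878.70.
Operating income = contribution − fixed costs = €7,152,878.70 − €5,674,500 = €1,478,378.70.
DOL = contribution ÷ EBIT = €7,152,878.70 ÷ €1,478,378.70 = 4.8383.
So EBIT moves 4.8383 × (-19.8%) = -95.8%.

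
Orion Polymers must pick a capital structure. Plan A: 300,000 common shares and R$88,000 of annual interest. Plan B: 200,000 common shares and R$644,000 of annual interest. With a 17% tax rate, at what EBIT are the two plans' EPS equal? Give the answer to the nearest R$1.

R$1,756,000

At indifference, (EBIT − 88,000)(1 − t)/300,000 = (EBIT − 644,000)(1 − t)/200,000.
Cancelling (1 − t) and cross-multiplying: 200,000·(EBIT − 88,000) = 300,000·(EBIT − 644,000).
EBIT × (300,000 − 200,000) = 644,000 × 300,000 − 88,000 × 200,000 = 175,600,000,000, so EBIT = 175,600,000,000 ÷ 100,000 = 1,756,000.00.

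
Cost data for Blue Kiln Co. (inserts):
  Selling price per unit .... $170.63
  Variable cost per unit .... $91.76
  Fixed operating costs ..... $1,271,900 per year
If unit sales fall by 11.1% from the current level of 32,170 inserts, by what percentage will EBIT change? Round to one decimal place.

Contribution at this volume is 32,170 × $78.87 = $2,537,247.90.
Operating income = contribution − fixed costs = $2,537,247.90 − $1,271,900 = $1,265,347.90.
Degree of operating leverage = $2,537,247.90 / $1,265,347.90 = 2.0052.
Operating income changes by 2.0052 × -11.1% = -22.3%.

-22.3%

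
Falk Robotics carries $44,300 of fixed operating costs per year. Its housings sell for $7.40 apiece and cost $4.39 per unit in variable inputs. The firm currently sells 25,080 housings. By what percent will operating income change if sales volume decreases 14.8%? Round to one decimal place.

Contribution at this volume is 25,080 × $3.01 = $75,490.80.
Operating income = contribution − fixed costs = $75,490.80 − $44,300 = $31,190.80.
So DOL = total CM / EBIT = $75,490.80 / $31,190.80 = 2.4203.
Operating income changes by 2.4203 × -14.8% = -35.8%.

-35.8%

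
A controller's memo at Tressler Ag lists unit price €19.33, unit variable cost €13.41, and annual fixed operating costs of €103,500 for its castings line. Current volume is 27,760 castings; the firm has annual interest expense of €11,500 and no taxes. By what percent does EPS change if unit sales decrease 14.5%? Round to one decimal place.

Contribution at this volume is 27,760 × €5.92 = €164,339.20.
Subtracting fixed costs: EBIT = €164,339.20 − €103,500 = €60,839.20.
After interest of €11,500.00, pre-tax earnings = €49,339.20.
DCL = total CM / (EBIT − I) = €164,339.20 / €49,339.20 = 3.3308.
EPS therefore changes by 3.3308 × (-14.5%) = -48.3%.

-48.3%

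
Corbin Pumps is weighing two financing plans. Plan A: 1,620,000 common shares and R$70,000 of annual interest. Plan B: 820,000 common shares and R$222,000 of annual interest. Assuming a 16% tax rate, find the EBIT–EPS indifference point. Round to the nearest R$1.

At indifference, (EBIT − 70,000)(1 − t)/1,620,000 = (EBIT − 222,000)(1 − t)/820,000.
The (1 − t) factor cancels: (EBIT − 70,000) × 820,000 = (EBIT − 222,000) × 1,620,000.
Solving, EBIT = (222,000·1,620,000 − 70,000·820,000) / (1,620,000 − 820,000) = 302,240,000,000 / 800,000 = 377,800.00.

R$377,800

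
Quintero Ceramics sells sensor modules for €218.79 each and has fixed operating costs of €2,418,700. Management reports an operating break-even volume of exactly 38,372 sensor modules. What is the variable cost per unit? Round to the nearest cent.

Contribution per unit must be FC / Q = €2,418,700 / 38,372 = €63.0329.
Hence VC = price − CM = €218.79 − €63.0329 = €155.76.

€155.76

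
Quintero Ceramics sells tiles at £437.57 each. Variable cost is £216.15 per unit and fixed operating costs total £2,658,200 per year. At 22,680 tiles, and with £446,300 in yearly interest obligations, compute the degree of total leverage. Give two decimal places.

Total contribution margin = 22,680 × £221.42 = £5,021,805.60.
Subtracting fixed costs: EBIT = £5,021,805.60 − £2,658,200 = £2,363,605.60. Interest = £446,300.00, so EBIT − I = £1,917,305.60.
DCL = contribution ÷ (EBIT − I) = £5,021,805.60 ÷ £1,917,305.60 = 2.6192.

2.62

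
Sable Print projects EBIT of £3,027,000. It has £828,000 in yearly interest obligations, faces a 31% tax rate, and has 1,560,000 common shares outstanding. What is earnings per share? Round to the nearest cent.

£0.97

Interest = £828,000.00, so EBT = £3,027,000 − £828,000.00 = £2,199,000.00.
Net income = £2,199,000.00 × (1 − 0.31) = £1,517,310.00.
Per share: £1,517,310.00 / 1,560,000 shares = £0.97.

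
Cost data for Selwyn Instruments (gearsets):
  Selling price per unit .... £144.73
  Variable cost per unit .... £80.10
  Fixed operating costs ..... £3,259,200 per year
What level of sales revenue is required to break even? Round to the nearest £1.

£7,298,530

Contribution margin per unit = £144.73 − £80.10 = £64.63, a CM ratio of £64.63 ÷ £144.73 = 0.4466.
Break-even revenue = fixed costs × price ÷ CM = £3,259,200 × £144.73 ÷ £64.63 = £7,298,530.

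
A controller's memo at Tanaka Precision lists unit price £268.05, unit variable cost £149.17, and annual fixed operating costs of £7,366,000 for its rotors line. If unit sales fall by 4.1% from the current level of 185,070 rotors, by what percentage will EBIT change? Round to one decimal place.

-6.2%

Contribution at this volume is 185,070 × £118.88 = £22,001,121.60.
Operating income = contribution − fixed costs = £22,001,121.60 − £7,366,000 = £14,635,121.60.
Degree of operating leverage = £22,001,121.60 / £14,635,121.60 = 1.5033.
%ΔEBIT = DOL × %ΔSales = 1.5033 × -4.1% = -6.2%.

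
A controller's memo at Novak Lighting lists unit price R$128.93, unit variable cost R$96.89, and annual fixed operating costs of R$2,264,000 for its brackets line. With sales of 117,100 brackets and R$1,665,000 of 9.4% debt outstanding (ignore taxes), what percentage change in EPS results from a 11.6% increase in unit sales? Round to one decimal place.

At 117,100 units, contribution = 117,100 × R$32.04 = R$3,751,884.00.
Subtracting fixed costs: EBIT = R$3,751,884.00 − R$2,264,000 = R$1,487,884.00.
Interest = R$156,510.00, so EBIT − I = R$1,331,374.00.
DCL = total CM / (EBIT − I) = R$3,751,884.00 / R$1,331,374.00 = 2.8181.
%ΔEPS = DCL × %ΔSales = 2.8181 × +11.6% = +32.7%.

+32.7%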